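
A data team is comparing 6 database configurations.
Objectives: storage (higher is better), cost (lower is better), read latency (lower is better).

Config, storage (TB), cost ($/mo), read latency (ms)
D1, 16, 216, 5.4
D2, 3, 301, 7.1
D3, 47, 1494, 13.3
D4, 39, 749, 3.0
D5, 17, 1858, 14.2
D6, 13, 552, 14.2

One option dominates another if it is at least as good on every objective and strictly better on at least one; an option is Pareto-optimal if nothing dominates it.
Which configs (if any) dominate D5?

D3: storage 47≥17, cost 1494≤1858, read latency 13.3≤14.2 — dominates D5.
D4: storage 39≥17, cost 749≤1858, read latency 3.0≤14.2 — dominates D5.
Others (D1, D2, D6) are each worse than D5 on at least one objective.

D3, D4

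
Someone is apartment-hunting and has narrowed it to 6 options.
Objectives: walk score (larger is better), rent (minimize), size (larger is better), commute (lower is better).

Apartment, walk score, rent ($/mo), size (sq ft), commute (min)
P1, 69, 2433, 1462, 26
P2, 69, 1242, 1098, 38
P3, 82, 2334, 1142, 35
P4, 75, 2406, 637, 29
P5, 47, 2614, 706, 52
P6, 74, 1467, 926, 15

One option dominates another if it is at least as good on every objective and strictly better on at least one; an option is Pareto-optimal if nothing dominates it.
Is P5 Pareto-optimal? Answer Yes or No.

No

P1 vs P5: walk score 69≥47, rent 2433≤2614, size 1462≥706, commute 26≤52 — P1 is at least as good on every objective and strictly better on at least one, so P1 dominates P5.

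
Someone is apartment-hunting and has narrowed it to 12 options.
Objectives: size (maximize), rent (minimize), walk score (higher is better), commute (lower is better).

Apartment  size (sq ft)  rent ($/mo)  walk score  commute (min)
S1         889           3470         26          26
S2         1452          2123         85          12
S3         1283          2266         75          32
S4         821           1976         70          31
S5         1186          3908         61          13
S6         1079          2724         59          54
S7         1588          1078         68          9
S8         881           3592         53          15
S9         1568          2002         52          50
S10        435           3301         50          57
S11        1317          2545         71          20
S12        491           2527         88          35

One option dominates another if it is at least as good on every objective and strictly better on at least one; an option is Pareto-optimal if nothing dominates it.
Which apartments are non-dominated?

S1: dominated by S2 (size 1452≥889, rent 2123≤3470, walk score 85≥26, commute 12≤26).
S2: not dominated.
S3: dominated by S2 (size 1452≥1283, rent 2123≤2266, walk score 85≥75, commute 12≤32).
S4: not dominated.
S5: dominated by S2 (size 1452≥1186, rent 2123≤3908, walk score 85≥61, commute 12≤13).
S6: dominated by S2 (size 1452≥1079, rent 2123≤2724, walk score 85≥59, commute 12≤54).
S7: not dominated (best size).
S8: dominated by S2 (size 1452≥881, rent 2123≤3592, walk score 85≥53, commute 12≤15).
S9: dominated by S7 (size 1588≥1568, rent 1078≤2002, walk score 68≥52, commute 9≤50).
S10: dominated by S2 (size 1452≥435, rent 2123≤3301, walk score 85≥50, commute 12≤57).
S11: dominated by S2 (size 1452≥1317, rent 2123≤2545, walk score 85≥71, commute 12≤20).
S12: not dominated (best walk score).

S2, S4, S7, S12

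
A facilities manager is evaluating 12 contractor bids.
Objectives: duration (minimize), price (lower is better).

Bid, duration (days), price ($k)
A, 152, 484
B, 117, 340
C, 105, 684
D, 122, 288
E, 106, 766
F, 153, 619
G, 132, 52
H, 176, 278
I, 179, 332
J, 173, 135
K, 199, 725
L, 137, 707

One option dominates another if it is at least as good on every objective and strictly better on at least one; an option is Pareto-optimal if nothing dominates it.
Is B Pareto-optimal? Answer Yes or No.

A: worse on duration (152 vs 117).
C: worse on price (684 vs 340).
D: worse on duration (122 vs 117).
E: worse on price (766 vs 340).
F: worse on duration (153 vs 117).
G: worse on duration (132 vs 117).
H: worse on duration (176 vs 117).
I: worse on duration (179 vs 117).
J: worse on duration (173 vs 117).
K: worse on duration (199 vs 117).
L: worse on duration (137 vs 117).
No option is at least as good as B on every objective and strictly better on one.

Yes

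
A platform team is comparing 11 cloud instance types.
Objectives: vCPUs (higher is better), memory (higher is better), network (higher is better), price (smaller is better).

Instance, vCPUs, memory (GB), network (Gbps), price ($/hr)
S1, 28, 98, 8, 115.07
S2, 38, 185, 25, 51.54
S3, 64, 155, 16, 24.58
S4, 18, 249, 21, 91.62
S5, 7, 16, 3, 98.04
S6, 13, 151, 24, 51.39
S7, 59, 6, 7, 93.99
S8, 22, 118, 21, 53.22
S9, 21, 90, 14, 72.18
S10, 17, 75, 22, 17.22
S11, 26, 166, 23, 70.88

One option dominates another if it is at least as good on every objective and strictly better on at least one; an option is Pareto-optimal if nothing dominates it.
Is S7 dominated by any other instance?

S3 vs S7: vCPUs 64≥59, memory 155≥6, network 16≥7, price 24.58≤93.99 — S3 is at least as good on every objective and strictly better on at least one, so S3 dominates S7.

Yes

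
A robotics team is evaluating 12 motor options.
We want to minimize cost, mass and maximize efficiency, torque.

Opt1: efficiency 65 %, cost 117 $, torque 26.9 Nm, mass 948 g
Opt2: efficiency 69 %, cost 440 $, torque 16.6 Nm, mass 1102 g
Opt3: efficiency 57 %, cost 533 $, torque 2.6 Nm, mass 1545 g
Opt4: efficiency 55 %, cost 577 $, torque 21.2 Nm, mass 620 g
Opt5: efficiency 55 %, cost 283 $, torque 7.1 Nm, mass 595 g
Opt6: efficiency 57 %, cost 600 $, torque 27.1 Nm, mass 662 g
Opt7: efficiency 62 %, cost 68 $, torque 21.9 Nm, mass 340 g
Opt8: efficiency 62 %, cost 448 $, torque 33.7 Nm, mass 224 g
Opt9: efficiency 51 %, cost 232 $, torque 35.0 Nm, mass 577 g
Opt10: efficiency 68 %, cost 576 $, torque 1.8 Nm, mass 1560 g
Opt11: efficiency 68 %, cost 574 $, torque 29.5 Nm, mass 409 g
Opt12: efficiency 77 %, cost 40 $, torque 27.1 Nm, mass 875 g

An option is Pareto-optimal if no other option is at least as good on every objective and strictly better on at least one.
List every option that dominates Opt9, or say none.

none

Opt1: worse on torque (26.9 vs 35.0).
Opt2: worse on cost (440 vs 232).
Opt3: worse on cost (533 vs 232).
Opt4: worse on cost (577 vs 232).
Opt5: worse on cost (283 vs 232).
Opt6: worse on cost (600 vs 232).
Opt7: worse on torque (21.9 vs 35.0).
Opt8: worse on cost (448 vs 232).
Opt10: worse on cost (576 vs 232).
Opt11: worse on cost (574 vs 232).
Opt12: worse on torque (27.1 vs 35.0).
No option dominates Opt9.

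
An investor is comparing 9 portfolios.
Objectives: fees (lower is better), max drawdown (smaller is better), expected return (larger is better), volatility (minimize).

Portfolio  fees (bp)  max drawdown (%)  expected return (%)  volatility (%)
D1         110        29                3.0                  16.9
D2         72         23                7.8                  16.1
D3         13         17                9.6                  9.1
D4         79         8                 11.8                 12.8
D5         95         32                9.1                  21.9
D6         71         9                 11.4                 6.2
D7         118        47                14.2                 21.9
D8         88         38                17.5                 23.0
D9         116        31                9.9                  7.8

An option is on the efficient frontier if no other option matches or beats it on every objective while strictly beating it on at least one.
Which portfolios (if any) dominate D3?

D1: worse on fees (110 vs 13).
D2: worse on fees (72 vs 13).
D4: worse on fees (79 vs 13).
D5: worse on fees (95 vs 13).
D6: worse on fees (71 vs 13).
D7: worse on fees (118 vs 13).
D8: worse on fees (88 vs 13).
D9: worse on fees (116 vs 13).
No option dominates D3.

none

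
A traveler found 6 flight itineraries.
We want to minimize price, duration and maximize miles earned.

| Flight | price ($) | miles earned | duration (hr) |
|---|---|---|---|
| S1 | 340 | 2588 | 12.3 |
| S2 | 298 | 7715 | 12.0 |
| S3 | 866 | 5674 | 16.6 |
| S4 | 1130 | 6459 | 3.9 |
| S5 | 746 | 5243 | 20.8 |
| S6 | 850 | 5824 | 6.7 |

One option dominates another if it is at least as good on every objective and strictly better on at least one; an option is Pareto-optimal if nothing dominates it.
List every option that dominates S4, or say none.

S1: worse on miles earned (2588 vs 6459).
S2: worse on duration (12.0 vs 3.9).
S3: worse on miles earned (5674 vs 6459).
S5: worse on miles earned (5243 vs 6459).
S6: worse on miles earned (5824 vs 6459).
No option dominates S4.

none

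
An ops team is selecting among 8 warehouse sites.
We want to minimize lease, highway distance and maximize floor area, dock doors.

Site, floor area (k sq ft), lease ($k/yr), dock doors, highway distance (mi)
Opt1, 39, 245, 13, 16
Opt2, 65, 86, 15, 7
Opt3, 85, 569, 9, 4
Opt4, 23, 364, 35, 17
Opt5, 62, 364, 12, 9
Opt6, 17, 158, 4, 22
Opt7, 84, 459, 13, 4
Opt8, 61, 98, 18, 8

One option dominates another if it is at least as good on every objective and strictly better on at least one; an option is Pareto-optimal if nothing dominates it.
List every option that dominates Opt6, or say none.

Opt2: floor area 65≥17, lease 86≤158, dock doors 15≥4, highway distance 7≤22 — dominates Opt6.
Opt8: floor area 61≥17, lease 98≤158, dock doors 18≥4, highway distance 8≤22 — dominates Opt6.
Others (Opt1, Opt3, Opt4, Opt5, Opt7) are each worse than Opt6 on at least one objective.

Opt2, Opt8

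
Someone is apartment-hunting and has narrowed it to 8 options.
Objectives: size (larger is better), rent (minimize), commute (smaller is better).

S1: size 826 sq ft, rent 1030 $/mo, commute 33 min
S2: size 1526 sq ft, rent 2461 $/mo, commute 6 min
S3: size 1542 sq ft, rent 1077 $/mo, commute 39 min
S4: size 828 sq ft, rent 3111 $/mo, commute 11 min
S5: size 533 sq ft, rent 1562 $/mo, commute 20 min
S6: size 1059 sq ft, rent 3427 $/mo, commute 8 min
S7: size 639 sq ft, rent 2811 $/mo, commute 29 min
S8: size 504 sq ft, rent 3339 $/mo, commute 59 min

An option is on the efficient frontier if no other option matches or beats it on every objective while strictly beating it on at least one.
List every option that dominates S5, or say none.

none

S1: worse on commute (33 vs 20).
S2: worse on rent (2461 vs 1562).
S3: worse on commute (39 vs 20).
S4: worse on rent (3111 vs 1562).
S6: worse on rent (3427 vs 1562).
S7: worse on rent (2811 vs 1562).
S8: worse on size (504 vs 533).
No option dominates S5.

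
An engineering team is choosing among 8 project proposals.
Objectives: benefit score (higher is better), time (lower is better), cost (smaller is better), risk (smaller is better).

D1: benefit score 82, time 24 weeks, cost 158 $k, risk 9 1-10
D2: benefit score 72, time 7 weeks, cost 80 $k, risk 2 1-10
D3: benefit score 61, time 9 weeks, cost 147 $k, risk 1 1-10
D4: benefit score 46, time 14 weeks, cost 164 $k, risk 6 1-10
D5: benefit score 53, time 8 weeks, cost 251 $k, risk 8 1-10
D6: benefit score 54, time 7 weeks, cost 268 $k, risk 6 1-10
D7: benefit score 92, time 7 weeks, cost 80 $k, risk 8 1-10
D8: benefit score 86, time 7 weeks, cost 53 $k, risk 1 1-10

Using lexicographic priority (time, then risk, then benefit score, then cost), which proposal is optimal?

D8

First minimize time: best is 7, kept {D2, D6, D7, D8}.
Then minimize risk: best is 1, kept {D8}.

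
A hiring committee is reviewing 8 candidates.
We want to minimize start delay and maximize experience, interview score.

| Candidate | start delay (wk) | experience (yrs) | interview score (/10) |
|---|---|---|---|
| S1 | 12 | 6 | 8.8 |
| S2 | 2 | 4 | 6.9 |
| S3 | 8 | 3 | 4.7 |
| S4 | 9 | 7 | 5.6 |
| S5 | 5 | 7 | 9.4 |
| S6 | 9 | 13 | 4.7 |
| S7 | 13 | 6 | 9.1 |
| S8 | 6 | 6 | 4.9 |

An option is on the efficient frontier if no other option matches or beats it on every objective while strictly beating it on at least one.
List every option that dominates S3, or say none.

S2, S5, S8

S2: start delay 2≤8, experience 4≥3, interview score 6.9≥4.7 — dominates S3.
S5: start delay 5≤8, experience 7≥3, interview score 9.4≥4.7 — dominates S3.
S8: start delay 6≤8, experience 6≥3, interview score 4.9≥4.7 — dominates S3.
Others (S1, S4, S6, S7) are each worse than S3 on at least one objective.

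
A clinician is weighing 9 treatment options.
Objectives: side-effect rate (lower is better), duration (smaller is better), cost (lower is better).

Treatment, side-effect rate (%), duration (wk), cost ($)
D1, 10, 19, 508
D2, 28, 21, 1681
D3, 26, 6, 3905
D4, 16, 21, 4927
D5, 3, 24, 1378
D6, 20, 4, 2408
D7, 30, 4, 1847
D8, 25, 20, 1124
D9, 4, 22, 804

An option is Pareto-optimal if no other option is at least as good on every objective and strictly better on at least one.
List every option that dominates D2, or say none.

D1: side-effect rate 10≤28, duration 19≤21, cost 508≤1681 — dominates D2.
D8: side-effect rate 25≤28, duration 20≤21, cost 1124≤1681 — dominates D2.
Others (D3, D4, D5, D6, D7, D9) are each worse than D2 on at least one objective.

D1, D8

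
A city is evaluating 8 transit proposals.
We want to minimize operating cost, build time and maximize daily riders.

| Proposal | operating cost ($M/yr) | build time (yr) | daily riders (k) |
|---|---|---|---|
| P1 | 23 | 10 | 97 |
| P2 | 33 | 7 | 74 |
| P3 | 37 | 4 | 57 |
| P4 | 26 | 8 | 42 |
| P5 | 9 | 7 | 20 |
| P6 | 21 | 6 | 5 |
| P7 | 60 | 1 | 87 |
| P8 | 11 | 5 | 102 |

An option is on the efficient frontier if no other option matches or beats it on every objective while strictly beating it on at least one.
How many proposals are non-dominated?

P1: dominated by P8 (operating cost 11≤23, build time 5≤10, daily riders 102≥97).
P2: dominated by P8 (operating cost 11≤33, build time 5≤7, daily riders 102≥74).
P3: not dominated.
P4: dominated by P8 (operating cost 11≤26, build time 5≤8, daily riders 102≥42).
P5: not dominated (best operating cost).
P6: dominated by P8 (operating cost 11≤21, build time 5≤6, daily riders 102≥5).
P7: not dominated (best build time).
P8: not dominated (best daily riders).
Pareto-optimal: P3, P5, P7, P8 → 4.

4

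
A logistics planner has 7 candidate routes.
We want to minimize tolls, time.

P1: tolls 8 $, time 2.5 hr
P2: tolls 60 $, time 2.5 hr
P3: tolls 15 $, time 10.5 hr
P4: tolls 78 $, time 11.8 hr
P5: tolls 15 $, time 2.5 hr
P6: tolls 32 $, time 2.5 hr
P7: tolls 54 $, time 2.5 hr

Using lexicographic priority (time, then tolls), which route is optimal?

P1

First minimize time: best is 2.5, kept {P1, P2, P5, P6, P7}.
Then minimize tolls: best is 8, kept {P1}.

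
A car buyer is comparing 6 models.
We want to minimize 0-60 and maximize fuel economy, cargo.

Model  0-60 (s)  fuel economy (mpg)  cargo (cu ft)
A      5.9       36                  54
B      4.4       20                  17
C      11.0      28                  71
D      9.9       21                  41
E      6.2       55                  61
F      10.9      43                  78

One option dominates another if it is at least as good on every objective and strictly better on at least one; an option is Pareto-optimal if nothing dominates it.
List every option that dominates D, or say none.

A, E

A: 0-60 5.9≤9.9, fuel economy 36≥21, cargo 54≥41 — dominates D.
E: 0-60 6.2≤9.9, fuel economy 55≥21, cargo 61≥41 — dominates D.
Others (B, C, F) are each worse than D on at least one objective.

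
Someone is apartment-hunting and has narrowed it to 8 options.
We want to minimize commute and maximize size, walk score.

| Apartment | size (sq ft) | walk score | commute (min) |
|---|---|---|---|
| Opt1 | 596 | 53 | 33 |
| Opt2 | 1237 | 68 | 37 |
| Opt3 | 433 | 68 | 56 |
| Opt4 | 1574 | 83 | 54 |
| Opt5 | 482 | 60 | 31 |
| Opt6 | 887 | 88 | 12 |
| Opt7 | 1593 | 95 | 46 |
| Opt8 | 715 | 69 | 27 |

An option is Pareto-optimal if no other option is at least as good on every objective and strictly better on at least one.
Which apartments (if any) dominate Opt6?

none

Opt1: worse on size (596 vs 887).
Opt2: worse on walk score (68 vs 88).
Opt3: worse on size (433 vs 887).
Opt4: worse on walk score (83 vs 88).
Opt5: worse on size (482 vs 887).
Opt7: worse on commute (46 vs 12).
Opt8: worse on size (715 vs 887).
No option dominates Opt6.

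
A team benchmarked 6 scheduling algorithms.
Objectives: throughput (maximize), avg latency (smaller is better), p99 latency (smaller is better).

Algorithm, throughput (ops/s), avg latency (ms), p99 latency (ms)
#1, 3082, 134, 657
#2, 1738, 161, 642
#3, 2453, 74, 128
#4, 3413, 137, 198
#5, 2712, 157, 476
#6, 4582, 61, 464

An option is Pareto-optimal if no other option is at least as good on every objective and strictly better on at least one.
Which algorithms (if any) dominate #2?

#3, #4, #5, #6

#3: throughput 2453≥1738, avg latency 74≤161, p99 latency 128≤642 — dominates #2.
#4: throughput 3413≥1738, avg latency 137≤161, p99 latency 198≤642 — dominates #2.
#5: throughput 2712≥1738, avg latency 157≤161, p99 latency 476≤642 — dominates #2.
#6: throughput 4582≥1738, avg latency 61≤161, p99 latency 464≤642 — dominates #2.
Others (#1) are each worse than #2 on at least one objective.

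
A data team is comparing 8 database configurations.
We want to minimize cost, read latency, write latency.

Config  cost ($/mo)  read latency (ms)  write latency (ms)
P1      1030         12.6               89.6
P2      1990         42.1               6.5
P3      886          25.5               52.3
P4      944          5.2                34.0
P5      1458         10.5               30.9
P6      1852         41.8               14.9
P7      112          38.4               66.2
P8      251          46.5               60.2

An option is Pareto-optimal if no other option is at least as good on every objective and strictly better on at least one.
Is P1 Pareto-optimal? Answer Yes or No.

P4 vs P1: cost 944≤1030, read latency 5.2≤12.6, write latency 34.0≤89.6 — P4 is at least as good on every objective and strictly better on at least one, so P4 dominates P1.

No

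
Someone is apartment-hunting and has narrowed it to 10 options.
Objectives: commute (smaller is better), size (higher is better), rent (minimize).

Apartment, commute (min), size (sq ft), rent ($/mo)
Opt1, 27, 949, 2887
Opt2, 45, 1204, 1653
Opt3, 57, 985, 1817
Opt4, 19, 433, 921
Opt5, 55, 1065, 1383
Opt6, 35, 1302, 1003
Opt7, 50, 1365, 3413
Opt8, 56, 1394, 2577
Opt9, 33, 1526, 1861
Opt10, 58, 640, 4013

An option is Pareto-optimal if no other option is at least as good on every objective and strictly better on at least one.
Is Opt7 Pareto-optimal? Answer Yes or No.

Opt9 vs Opt7: commute 33≤50, size 1526≥1365, rent 1861≤3413 — Opt9 is at least as good on every objective and strictly better on at least one, so Opt9 dominates Opt7.

No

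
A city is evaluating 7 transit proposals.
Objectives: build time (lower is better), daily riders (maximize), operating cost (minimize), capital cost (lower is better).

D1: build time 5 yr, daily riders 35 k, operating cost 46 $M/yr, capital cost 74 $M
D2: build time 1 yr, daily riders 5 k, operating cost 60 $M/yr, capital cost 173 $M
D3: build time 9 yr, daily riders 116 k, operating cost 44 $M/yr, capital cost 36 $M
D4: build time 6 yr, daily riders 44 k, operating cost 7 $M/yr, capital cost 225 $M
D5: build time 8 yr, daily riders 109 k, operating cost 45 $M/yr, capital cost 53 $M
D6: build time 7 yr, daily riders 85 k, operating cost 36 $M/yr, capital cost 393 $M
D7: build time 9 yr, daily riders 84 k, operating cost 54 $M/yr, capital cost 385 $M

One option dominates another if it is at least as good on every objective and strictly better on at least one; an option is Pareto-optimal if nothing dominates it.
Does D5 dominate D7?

Yes

D5 vs D7: build time 8≤9, daily riders 109≥84, operating cost 45≤54, capital cost 53≤385 — D5 is at least as good on every objective with at least one strict improvement.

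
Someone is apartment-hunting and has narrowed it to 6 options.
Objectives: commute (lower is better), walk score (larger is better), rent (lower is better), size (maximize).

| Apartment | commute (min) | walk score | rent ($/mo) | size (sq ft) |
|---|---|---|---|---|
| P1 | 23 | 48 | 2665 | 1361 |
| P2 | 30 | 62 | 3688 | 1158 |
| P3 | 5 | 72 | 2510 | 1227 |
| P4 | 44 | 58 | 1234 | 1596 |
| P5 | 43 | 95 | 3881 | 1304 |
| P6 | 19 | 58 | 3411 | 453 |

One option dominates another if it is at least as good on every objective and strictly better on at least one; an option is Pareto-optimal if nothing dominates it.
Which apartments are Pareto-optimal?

P1: not dominated.
P2: dominated by P3 (commute 5≤30, walk score 72≥62, rent 2510≤3688, size 1227≥1158).
P3: not dominated (best commute).
P4: not dominated (best rent).
P5: not dominated (best walk score).
P6: dominated by P3 (commute 5≤19, walk score 72≥58, rent 2510≤3411, size 1227≥453).

P1, P3, P4, P5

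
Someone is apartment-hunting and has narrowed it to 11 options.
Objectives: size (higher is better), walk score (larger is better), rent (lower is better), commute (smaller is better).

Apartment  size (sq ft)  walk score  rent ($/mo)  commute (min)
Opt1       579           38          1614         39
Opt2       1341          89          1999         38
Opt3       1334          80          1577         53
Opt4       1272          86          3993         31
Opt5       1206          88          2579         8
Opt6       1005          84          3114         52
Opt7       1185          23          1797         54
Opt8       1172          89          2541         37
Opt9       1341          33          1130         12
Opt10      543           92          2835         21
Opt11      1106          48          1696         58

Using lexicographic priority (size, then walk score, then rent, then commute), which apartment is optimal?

First maximize size: best is 1341, kept {Opt2, Opt9}.
Then maximize walk score: best is 89, kept {Opt2}.

Opt2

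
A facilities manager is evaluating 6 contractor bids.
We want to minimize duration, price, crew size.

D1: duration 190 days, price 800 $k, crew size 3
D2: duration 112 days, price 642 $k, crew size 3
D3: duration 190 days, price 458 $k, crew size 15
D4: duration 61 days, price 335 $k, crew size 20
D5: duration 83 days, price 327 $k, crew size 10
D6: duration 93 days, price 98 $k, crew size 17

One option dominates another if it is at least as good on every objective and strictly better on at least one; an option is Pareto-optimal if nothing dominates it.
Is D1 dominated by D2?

D2 vs D1: duration 112≤190, price 642≤800, crew size 3≤3 — D2 is at least as good on every objective with at least one strict improvement.

Yes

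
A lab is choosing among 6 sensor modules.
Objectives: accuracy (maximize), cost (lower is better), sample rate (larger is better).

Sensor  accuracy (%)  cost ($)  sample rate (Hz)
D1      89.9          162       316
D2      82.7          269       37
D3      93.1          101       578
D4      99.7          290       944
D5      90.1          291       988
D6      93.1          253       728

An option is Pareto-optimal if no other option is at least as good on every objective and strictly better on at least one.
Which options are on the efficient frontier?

D3, D4, D5, D6

D1: dominated by D3 (accuracy 93.1≥89.9, cost 101≤162, sample rate 578≥316).
D2: dominated by D1 (accuracy 89.9≥82.7, cost 162≤269, sample rate 316≥37).
D3: not dominated (best cost).
D4: not dominated (best accuracy).
D5: not dominated (best sample rate).
D6: not dominated.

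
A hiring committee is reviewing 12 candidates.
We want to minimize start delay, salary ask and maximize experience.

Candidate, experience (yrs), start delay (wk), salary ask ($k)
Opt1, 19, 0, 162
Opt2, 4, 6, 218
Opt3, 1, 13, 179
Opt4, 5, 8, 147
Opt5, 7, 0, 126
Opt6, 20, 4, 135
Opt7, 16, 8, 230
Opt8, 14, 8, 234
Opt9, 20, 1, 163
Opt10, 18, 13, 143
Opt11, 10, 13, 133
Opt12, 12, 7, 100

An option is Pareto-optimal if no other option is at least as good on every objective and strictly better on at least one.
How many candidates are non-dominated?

5

Opt1: not dominated.
Opt2: dominated by Opt1 (experience 19≥4, start delay 0≤6, salary ask 162≤218).
Opt3: dominated by Opt1 (experience 19≥1, start delay 0≤13, salary ask 162≤179).
Opt4: dominated by Opt5 (experience 7≥5, start delay 0≤8, salary ask 126≤147).
Opt5: not dominated.
Opt6: not dominated.
Opt7: dominated by Opt1 (experience 19≥16, start delay 0≤8, salary ask 162≤230).
Opt8: dominated by Opt1 (experience 19≥14, start delay 0≤8, salary ask 162≤234).
Opt9: not dominated.
Opt10: dominated by Opt6 (experience 20≥18, start delay 4≤13, salary ask 135≤143).
Opt11: dominated by Opt12 (experience 12≥10, start delay 7≤13, salary ask 100≤133).
Opt12: not dominated (best salary ask).
Pareto-optimal: Opt1, Opt5, Opt6, Opt9, Opt12 → 5.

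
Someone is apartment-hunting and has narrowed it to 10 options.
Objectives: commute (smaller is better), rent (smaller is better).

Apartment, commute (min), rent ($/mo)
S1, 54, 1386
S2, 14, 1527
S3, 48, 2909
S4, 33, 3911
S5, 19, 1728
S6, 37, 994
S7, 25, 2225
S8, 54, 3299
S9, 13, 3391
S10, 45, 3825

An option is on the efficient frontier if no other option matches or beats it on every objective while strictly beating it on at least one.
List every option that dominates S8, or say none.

S1: commute 54≤54, rent 1386≤3299 — dominates S8.
S2: commute 14≤54, rent 1527≤3299 — dominates S8.
S3: commute 48≤54, rent 2909≤3299 — dominates S8.
S5: commute 19≤54, rent 1728≤3299 — dominates S8.
S6: commute 37≤54, rent 994≤3299 — dominates S8.
S7: commute 25≤54, rent 2225≤3299 — dominates S8.
Others (S4, S9, S10) are each worse than S8 on at least one objective.

S1, S2, S3, S5, S6, S7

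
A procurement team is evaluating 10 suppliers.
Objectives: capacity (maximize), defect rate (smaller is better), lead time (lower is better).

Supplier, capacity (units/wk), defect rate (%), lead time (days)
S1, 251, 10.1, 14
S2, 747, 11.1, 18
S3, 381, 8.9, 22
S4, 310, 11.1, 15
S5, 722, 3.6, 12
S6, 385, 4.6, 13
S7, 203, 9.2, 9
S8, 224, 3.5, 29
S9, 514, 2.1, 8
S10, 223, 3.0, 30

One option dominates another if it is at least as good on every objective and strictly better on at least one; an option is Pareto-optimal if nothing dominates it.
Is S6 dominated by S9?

Yes

S9 vs S6: capacity 514≥385, defect rate 2.1≤4.6, lead time 8≤13 — S9 is at least as good on every objective with at least one strict improvement.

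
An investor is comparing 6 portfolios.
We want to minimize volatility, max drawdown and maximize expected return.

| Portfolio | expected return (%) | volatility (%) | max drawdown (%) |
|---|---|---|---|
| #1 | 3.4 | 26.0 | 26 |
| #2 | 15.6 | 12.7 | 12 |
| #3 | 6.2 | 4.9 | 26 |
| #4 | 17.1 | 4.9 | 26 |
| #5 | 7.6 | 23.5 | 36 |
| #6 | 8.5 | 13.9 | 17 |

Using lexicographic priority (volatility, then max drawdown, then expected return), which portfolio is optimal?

#4

First minimize volatility: best is 4.9, kept {#3, #4}.
Then minimize max drawdown: best is 26, kept {#3, #4}.
Then maximize expected return: best is 17.1, kept {#4}.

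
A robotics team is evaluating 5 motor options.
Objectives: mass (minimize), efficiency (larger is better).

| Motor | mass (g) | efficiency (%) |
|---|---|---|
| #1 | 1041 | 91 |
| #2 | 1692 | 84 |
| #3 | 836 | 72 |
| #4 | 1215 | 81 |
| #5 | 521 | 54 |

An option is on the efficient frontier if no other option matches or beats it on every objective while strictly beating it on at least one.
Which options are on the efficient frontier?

#1: not dominated (best efficiency).
#2: dominated by #1 (mass 1041≤1692, efficiency 91≥84).
#3: not dominated.
#4: dominated by #1 (mass 1041≤1215, efficiency 91≥81).
#5: not dominated (best mass).

#1, #3, #5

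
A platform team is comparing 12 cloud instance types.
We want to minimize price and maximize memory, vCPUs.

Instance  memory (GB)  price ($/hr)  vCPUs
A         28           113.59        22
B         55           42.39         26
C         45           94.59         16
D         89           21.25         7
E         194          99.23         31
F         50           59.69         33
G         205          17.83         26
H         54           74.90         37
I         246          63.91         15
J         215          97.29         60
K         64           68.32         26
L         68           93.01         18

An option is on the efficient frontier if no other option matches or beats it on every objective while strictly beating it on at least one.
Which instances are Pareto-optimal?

A: dominated by B (memory 55≥28, price 42.39≤113.59, vCPUs 26≥22).
B: dominated by G (memory 205≥55, price 17.83≤42.39, vCPUs 26≥26).
C: dominated by B (memory 55≥45, price 42.39≤94.59, vCPUs 26≥16).
D: dominated by G (memory 205≥89, price 17.83≤21.25, vCPUs 26≥7).
E: dominated by J (memory 215≥194, price 97.29≤99.23, vCPUs 60≥31).
F: not dominated.
G: not dominated (best price).
H: not dominated.
I: not dominated (best memory).
J: not dominated (best vCPUs).
K: dominated by G (memory 205≥64, price 17.83≤68.32, vCPUs 26≥26).
L: dominated by G (memory 205≥68, price 17.83≤93.01, vCPUs 26≥18).

F, G, H, I, J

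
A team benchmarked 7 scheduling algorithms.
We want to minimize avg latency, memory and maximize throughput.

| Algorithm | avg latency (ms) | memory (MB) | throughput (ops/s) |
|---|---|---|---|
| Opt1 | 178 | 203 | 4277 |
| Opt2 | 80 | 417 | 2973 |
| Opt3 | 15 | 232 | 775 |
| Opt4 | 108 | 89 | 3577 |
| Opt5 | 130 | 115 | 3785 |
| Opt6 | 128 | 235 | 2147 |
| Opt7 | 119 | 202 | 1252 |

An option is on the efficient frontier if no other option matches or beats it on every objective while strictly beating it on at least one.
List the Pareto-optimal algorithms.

Opt1, Opt2, Opt3, Opt4, Opt5

Opt1: not dominated (best throughput).
Opt2: not dominated.
Opt3: not dominated (best avg latency).
Opt4: not dominated (best memory).
Opt5: not dominated.
Opt6: dominated by Opt4 (avg latency 108≤128, memory 89≤235, throughput 3577≥2147).
Opt7: dominated by Opt4 (avg latency 108≤119, memory 89≤202, throughput 3577≥1252).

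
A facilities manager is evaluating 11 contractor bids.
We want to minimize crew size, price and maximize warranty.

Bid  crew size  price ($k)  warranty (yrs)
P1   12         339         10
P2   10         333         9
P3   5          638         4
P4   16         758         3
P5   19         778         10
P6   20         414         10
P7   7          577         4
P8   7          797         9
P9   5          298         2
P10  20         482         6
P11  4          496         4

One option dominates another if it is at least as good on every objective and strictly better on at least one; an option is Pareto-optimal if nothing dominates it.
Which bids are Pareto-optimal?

P1, P2, P8, P9, P11

P1: not dominated.
P2: not dominated.
P3: dominated by P11 (crew size 4≤5, price 496≤638, warranty 4≥4).
P4: dominated by P1 (crew size 12≤16, price 339≤758, warranty 10≥3).
P5: dominated by P1 (crew size 12≤19, price 339≤778, warranty 10≥10).
P6: dominated by P1 (crew size 12≤20, price 339≤414, warranty 10≥10).
P7: dominated by P11 (crew size 4≤7, price 496≤577, warranty 4≥4).
P8: not dominated.
P9: not dominated (best price).
P10: dominated by P1 (crew size 12≤20, price 339≤482, warranty 10≥6).
P11: not dominated (best crew size).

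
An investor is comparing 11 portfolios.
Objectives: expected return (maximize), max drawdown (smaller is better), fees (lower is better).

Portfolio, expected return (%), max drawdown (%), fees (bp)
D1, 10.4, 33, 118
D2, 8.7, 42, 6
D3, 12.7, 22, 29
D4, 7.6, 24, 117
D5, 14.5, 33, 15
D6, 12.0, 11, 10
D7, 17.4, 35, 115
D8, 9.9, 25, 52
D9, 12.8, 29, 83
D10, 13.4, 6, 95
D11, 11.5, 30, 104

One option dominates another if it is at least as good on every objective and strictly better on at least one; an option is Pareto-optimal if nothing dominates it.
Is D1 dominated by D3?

Yes

D3 vs D1: expected return 12.7≥10.4, max drawdown 22≤33, fees 29≤118 — D3 is at least as good on every objective with at least one strict improvement.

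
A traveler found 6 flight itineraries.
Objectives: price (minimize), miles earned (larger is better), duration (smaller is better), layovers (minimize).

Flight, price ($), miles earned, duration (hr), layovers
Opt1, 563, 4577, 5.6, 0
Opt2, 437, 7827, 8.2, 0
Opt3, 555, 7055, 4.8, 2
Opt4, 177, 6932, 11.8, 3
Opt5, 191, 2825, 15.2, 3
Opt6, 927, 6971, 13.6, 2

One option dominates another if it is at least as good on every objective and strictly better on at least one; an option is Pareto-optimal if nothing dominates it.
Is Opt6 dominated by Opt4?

No

Opt4 vs Opt6: Opt4 is worse on miles earned (6932 vs 6971), so it does not dominate Opt6.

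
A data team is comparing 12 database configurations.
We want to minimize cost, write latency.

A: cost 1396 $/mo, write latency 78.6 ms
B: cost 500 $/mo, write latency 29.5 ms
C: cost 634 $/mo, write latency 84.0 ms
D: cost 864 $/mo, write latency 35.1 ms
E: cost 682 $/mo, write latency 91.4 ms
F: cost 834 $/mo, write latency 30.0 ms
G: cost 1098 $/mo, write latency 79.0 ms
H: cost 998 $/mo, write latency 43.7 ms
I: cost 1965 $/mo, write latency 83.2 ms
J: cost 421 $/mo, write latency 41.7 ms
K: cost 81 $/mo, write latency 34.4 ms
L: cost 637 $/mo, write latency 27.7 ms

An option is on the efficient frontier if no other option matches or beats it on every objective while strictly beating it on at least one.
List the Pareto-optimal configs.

A: dominated by B (cost 500≤1396, write latency 29.5≤78.6).
B: not dominated.
C: dominated by B (cost 500≤634, write latency 29.5≤84.0).
D: dominated by B (cost 500≤864, write latency 29.5≤35.1).
E: dominated by B (cost 500≤682, write latency 29.5≤91.4).
F: dominated by B (cost 500≤834, write latency 29.5≤30.0).
G: dominated by B (cost 500≤1098, write latency 29.5≤79.0).
H: dominated by B (cost 500≤998, write latency 29.5≤43.7).
I: dominated by A (cost 1396≤1965, write latency 78.6≤83.2).
J: dominated by K (cost 81≤421, write latency 34.4≤41.7).
K: not dominated (best cost).
L: not dominated (best write latency).

B, K, L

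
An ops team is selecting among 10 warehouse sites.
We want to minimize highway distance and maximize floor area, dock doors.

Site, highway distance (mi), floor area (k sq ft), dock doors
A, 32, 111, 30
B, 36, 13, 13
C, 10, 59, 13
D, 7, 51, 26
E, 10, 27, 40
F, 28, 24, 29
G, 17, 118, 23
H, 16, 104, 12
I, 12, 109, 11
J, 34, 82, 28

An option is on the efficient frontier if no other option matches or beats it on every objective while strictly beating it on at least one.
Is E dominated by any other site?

A: worse on highway distance (32 vs 10).
B: worse on highway distance (36 vs 10).
C: worse on dock doors (13 vs 40).
D: worse on dock doors (26 vs 40).
F: worse on highway distance (28 vs 10).
G: worse on highway distance (17 vs 10).
H: worse on highway distance (16 vs 10).
I: worse on highway distance (12 vs 10).
J: worse on highway distance (34 vs 10).
No option is at least as good as E on every objective and strictly better on one.

No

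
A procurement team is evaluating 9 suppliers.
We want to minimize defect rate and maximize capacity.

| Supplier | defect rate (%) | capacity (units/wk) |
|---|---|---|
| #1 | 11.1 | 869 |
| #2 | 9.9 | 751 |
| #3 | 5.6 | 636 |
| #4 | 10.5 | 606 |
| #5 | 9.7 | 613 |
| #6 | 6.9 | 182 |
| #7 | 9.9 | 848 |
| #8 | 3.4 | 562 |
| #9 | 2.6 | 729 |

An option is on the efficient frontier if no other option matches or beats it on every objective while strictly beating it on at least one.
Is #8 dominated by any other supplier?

#9 vs #8: defect rate 2.6≤3.4, capacity 729≥562 — #9 is at least as good on every objective and strictly better on at least one, so #9 dominates #8.

Yes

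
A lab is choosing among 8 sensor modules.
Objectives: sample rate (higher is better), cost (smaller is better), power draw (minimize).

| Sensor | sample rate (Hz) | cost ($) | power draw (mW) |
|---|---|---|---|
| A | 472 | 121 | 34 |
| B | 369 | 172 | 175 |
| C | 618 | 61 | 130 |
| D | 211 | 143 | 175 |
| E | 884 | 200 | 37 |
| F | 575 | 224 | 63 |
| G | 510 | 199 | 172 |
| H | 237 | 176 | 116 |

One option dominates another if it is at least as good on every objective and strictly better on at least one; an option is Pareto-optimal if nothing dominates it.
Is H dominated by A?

Yes

A vs H: sample rate 472≥237, cost 121≤176, power draw 34≤116 — A is at least as good on every objective with at least one strict improvement.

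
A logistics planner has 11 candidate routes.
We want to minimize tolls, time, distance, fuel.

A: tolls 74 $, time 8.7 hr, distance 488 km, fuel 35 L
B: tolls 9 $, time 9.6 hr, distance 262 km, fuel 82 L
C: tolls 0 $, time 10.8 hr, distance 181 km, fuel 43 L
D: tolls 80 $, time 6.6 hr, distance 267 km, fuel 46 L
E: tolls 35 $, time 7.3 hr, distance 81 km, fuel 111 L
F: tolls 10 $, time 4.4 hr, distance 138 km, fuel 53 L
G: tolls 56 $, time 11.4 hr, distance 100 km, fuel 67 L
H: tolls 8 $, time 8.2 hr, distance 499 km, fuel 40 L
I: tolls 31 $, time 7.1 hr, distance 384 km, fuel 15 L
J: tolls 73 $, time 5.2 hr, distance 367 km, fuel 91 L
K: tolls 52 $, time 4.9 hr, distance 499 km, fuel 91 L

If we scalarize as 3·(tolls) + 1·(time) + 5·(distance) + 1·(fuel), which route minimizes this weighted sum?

A: 3·74 + 1·8.7 + 5·488 + 1·35 = 2705.7
B: 3·9 + 1·9.6 + 5·262 + 1·82 = 1428.6
C: 3·0 + 1·10.8 + 5·181 + 1·43 = 958.8
D: 3·80 + 1·6.6 + 5·267 + 1·46 = 1627.6
E: 3·35 + 1·7.3 + 5·81 + 1·111 = 628.3
F: 3·10 + 1·4.4 + 5·138 + 1·53 = 777.4
G: 3·56 + 1·11.4 + 5·100 + 1·67 = 746.4
H: 3·8 + 1·8.2 + 5·499 + 1·40 = 2567.2
I: 3·31 + 1·7.1 + 5·384 + 1·15 = 2035.1
J: 3·73 + 1·5.2 + 5·367 + 1·91 = 2150.2
K: 3·52 + 1·4.9 + 5·499 + 1·91 = 2746.9
Lowest: E at 628.3.

E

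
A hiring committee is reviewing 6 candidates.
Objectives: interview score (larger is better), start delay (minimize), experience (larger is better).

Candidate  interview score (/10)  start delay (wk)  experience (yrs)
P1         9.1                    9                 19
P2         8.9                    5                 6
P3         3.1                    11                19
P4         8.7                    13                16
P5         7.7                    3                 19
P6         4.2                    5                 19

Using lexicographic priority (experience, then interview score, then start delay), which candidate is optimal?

P1

First maximize experience: best is 19, kept {P1, P3, P5, P6}.
Then maximize interview score: best is 9.1, kept {P1}.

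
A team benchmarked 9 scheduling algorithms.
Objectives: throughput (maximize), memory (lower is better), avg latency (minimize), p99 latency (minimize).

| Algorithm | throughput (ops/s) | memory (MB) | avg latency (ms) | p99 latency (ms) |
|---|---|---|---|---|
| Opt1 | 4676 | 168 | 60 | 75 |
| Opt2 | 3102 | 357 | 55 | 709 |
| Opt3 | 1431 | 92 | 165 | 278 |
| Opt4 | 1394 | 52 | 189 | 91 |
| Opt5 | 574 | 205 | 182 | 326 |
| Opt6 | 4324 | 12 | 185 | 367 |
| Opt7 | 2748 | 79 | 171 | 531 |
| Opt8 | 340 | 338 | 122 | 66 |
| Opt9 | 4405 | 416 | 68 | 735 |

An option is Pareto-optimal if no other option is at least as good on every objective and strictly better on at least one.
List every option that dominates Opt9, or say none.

Opt1: throughput 4676≥4405, memory 168≤416, avg latency 60≤68, p99 latency 75≤735 — dominates Opt9.
Others (Opt2, Opt3, Opt4, Opt5, Opt6, Opt7, Opt8) are each worse than Opt9 on at least one objective.

Opt1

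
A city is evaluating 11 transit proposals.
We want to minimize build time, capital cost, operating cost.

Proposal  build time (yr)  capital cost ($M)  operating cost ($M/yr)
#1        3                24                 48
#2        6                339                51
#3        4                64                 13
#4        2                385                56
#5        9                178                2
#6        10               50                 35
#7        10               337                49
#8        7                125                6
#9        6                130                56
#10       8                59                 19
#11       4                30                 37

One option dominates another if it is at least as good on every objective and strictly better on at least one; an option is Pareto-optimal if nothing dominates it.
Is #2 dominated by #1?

#1 vs #2: build time 3≤6, capital cost 24≤339, operating cost 48≤51 — #1 is at least as good on every objective with at least one strict improvement.

Yes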